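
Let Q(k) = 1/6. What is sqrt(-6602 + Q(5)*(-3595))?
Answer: I*sqrt(259242)/6 ≈ 84.86*I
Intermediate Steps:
Q(k) = 1/6
sqrt(-6602 + Q(5)*(-3595)) = sqrt(-6602 + (1/6)*(-3595)) = sqrt(-6602 - 3595/6) = sqrt(-43207/6) = I*sqrt(259242)/6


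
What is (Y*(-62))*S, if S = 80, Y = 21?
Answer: -104160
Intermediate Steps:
(Y*(-62))*S = (21*(-62))*80 = -1302*80 = -104160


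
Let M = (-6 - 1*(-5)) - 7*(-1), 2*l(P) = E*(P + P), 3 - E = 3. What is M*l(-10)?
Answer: 0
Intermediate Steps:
E = 0 (E = 3 - 1*3 = 3 - 3 = 0)
l(P) = 0 (l(P) = (0*(P + P))/2 = (0*(2*P))/2 = (½)*0 = 0)
M = 6 (M = (-6 + 5) + 7 = -1 + 7 = 6)
M*l(-10) = 6*0 = 0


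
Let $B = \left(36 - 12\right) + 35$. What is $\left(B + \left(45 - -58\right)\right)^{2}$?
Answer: $26244$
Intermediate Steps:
$B = 59$ ($B = 24 + 35 = 59$)
$\left(B + \left(45 - -58\right)\right)^{2} = \left(59 + \left(45 - -58\right)\right)^{2} = \left(59 + \left(45 + 58\right)\right)^{2} = \left(59 + 103\right)^{2} = 162^{2} = 26244$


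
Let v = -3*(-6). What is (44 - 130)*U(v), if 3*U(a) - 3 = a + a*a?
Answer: -9890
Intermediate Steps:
v = 18
U(a) = 1 + a/3 + a**2/3 (U(a) = 1 + (a + a*a)/3 = 1 + (a + a**2)/3 = 1 + (a/3 + a**2/3) = 1 + a/3 + a**2/3)
(44 - 130)*U(v) = (44 - 130)*(1 + (1/3)*18 + (1/3)*18**2) = -86*(1 + 6 + (1/3)*324) = -86*(1 + 6 + 108) = -86*115 = -9890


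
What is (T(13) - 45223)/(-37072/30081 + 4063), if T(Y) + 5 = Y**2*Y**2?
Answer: -501360027/122182031 ≈ -4.1034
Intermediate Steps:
T(Y) = -5 + Y**4 (T(Y) = -5 + Y**2*Y**2 = -5 + Y**4)
(T(13) - 45223)/(-37072/30081 + 4063) = ((-5 + 13**4) - 45223)/(-37072/30081 + 4063) = ((-5 + 28561) - 45223)/(-37072*1/30081 + 4063) = (28556 - 45223)/(-37072/30081 + 4063) = -16667/122182031/30081 = -16667*30081/122182031 = -501360027/122182031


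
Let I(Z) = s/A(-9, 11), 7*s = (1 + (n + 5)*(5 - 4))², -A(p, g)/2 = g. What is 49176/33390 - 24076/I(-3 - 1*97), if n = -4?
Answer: 1719450462/1855 ≈ 9.2693e+5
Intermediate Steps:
A(p, g) = -2*g
s = 4/7 (s = (1 + (-4 + 5)*(5 - 4))²/7 = (1 + 1*1)²/7 = (1 + 1)²/7 = (⅐)*2² = (⅐)*4 = 4/7 ≈ 0.57143)
I(Z) = -2/77 (I(Z) = 4/(7*((-2*11))) = (4/7)/(-22) = (4/7)*(-1/22) = -2/77)
49176/33390 - 24076/I(-3 - 1*97) = 49176/33390 - 24076/(-2/77) = 49176*(1/33390) - 24076*(-77/2) = 2732/1855 + 926926 = 1719450462/1855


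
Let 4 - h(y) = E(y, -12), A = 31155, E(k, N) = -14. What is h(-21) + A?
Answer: 31173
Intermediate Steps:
h(y) = 18 (h(y) = 4 - 1*(-14) = 4 + 14 = 18)
h(-21) + A = 18 + 31155 = 31173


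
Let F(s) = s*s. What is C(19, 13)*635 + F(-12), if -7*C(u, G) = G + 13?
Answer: -15502/7 ≈ -2214.6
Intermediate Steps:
F(s) = s²
C(u, G) = -13/7 - G/7 (C(u, G) = -(G + 13)/7 = -(13 + G)/7 = -13/7 - G/7)
C(19, 13)*635 + F(-12) = (-13/7 - ⅐*13)*635 + (-12)² = (-13/7 - 13/7)*635 + 144 = -26/7*635 + 144 = -16510/7 + 144 = -15502/7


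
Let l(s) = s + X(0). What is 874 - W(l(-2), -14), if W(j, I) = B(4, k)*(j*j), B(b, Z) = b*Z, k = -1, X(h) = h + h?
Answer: 890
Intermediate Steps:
X(h) = 2*h
l(s) = s (l(s) = s + 2*0 = s + 0 = s)
B(b, Z) = Z*b
W(j, I) = -4*j**2 (W(j, I) = (-1*4)*(j*j) = -4*j**2)
874 - W(l(-2), -14) = 874 - (-4)*(-2)**2 = 874 - (-4)*4 = 874 - 1*(-16) = 874 + 16 = 890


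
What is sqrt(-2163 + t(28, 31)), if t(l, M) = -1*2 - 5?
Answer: I*sqrt(2170) ≈ 46.583*I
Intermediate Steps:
t(l, M) = -7 (t(l, M) = -2 - 5 = -7)
sqrt(-2163 + t(28, 31)) = sqrt(-2163 - 7) = sqrt(-2170) = I*sqrt(2170)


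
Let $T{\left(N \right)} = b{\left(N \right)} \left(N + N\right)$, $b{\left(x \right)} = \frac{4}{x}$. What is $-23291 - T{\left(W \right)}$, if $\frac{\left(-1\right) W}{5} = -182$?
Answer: $-23299$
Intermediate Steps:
$W = 910$ ($W = \left(-5\right) \left(-182\right) = 910$)
$T{\left(N \right)} = 8$ ($T{\left(N \right)} = \frac{4}{N} \left(N + N\right) = \frac{4}{N} 2 N = 8$)
$-23291 - T{\left(W \right)} = -23291 - 8 = -23299$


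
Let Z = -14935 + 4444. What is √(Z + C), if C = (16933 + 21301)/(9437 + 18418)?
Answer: I*√904323627245/9285 ≈ 102.42*I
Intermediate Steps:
Z = -10491
C = 38234/27855 ≈ 1.3726
√(Z + C) = √(-10491 + 38234/27855) = √(-292188571/27855) = I*√904323627245/9285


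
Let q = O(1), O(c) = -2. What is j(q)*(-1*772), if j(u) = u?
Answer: 1544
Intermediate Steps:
q = -2
j(q)*(-1*772) = -(-2)*772 = -2*(-772) = 1544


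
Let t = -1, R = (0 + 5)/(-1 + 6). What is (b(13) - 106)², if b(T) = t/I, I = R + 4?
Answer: 281961/25 ≈ 11278.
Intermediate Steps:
R = 1 (R = 5/5 = 5*(⅕) = 1)
I = 5 (I = 1 + 4 = 5)
b(T) = -⅕ (b(T) = -1/5 = -1*⅕ = -⅕)
(b(13) - 106)² = (-⅕ - 106)² = (-531/5)² = 281961/25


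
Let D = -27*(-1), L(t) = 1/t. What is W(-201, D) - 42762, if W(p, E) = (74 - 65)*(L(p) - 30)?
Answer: -2883147/67 ≈ -43032.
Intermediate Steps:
D = 27
W(p, E) = -270 + 9/p (W(p, E) = (74 - 65)*(1/p - 30) = 9*(-30 + 1/p) = -270 + 9/p)
W(-201, D) - 42762 = (-270 + 9/(-201)) - 42762 = (-270 + 9*(-1/201)) - 42762 = (-270 - 3/67) - 42762 = -18093/67 - 42762 = -2883147/67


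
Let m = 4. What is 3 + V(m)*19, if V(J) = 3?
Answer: 60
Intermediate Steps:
3 + V(m)*19 = 3 + 3*19 = 3 + 57 = 60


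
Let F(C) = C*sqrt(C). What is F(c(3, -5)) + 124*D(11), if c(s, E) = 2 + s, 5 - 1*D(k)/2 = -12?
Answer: 4216 + 5*sqrt(5) ≈ 4227.2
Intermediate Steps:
D(k) = 34 (D(k) = 10 - 2*(-12) = 10 + 24 = 34)
F(C) = C**(3/2)
F(c(3, -5)) + 124*D(11) = (2 + 3)**(3/2) + 124*34 = 5**(3/2) + 4216 = 5*sqrt(5) + 4216 = 4216 + 5*sqrt(5)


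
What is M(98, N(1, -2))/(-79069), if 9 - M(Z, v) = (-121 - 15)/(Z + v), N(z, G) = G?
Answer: -125/948828 ≈ -0.00013174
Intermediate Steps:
M(Z, v) = 9 + 136/(Z + v) (M(Z, v) = 9 - (-121 - 15)/(Z + v) = 9 - (-136)/(Z + v) = 9 + 136/(Z + v))
M(98, N(1, -2))/(-79069) = ((136 + 9*98 + 9*(-2))/(98 - 2))/(-79069) = ((136 + 882 - 18)/96)*(-1/79069) = ((1/96)*1000)*(-1/79069) = (125/12)*(-1/79069) = -125/948828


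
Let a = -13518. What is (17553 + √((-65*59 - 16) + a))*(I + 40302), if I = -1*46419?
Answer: -107371701 - 6117*I*√17369 ≈ -1.0737e+8 - 8.0617e+5*I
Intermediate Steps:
I = -46419
(17553 + √((-65*59 - 16) + a))*(I + 40302) = (17553 + √((-65*59 - 16) - 13518))*(-46419 + 40302) = (17553 + √((-3835 - 16) - 13518))*(-6117) = (17553 + √(-3851 - 13518))*(-6117) = (17553 + √(-17369))*(-6117) = (17553 + I*√17369)*(-6117) = -107371701 - 6117*I*√17369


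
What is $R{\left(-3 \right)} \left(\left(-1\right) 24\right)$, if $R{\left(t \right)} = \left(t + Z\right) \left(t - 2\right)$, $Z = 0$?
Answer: $-360$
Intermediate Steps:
$R{\left(t \right)} = t \left(-2 + t\right)$ ($R{\left(t \right)} = \left(t + 0\right) \left(t - 2\right) = t \left(-2 + t\right)$)
$R{\left(-3 \right)} \left(\left(-1\right) 24\right) = - 3 \left(-2 - 3\right) \left(\left(-1\right) 24\right) = \left(-3\right) \left(-5\right) \left(-24\right) = 15 \left(-24\right) = -360$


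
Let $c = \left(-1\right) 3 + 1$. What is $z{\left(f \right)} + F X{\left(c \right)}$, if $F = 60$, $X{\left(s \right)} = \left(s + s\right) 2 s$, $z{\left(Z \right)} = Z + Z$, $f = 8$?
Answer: $976$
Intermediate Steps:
$z{\left(Z \right)} = 2 Z$
$c = -2$ ($c = -3 + 1 = -2$)
$X{\left(s \right)} = 4 s^{2}$ ($X{\left(s \right)} = 2 s 2 s = 4 s s = 4 s^{2}$)
$z{\left(f \right)} + F X{\left(c \right)} = 2 \cdot 8 + 60 \cdot 4 \left(-2\right)^{2} = 16 + 60 \cdot 4 \cdot 4 = 16 + 60 \cdot 16 = 16 + 960 = 976$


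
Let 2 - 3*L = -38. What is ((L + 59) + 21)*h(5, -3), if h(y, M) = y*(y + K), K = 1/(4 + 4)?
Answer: 7175/3 ≈ 2391.7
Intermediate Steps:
L = 40/3 (L = ⅔ - ⅓*(-38) = ⅔ + 38/3 = 40/3 ≈ 13.333)
K = ⅛ (K = 1/8 = ⅛ ≈ 0.12500)
h(y, M) = y*(⅛ + y) (h(y, M) = y*(y + ⅛) = y*(⅛ + y))
((L + 59) + 21)*h(5, -3) = ((40/3 + 59) + 21)*(5*(⅛ + 5)) = (217/3 + 21)*(5*(41/8)) = (280/3)*(205/8) = 7175/3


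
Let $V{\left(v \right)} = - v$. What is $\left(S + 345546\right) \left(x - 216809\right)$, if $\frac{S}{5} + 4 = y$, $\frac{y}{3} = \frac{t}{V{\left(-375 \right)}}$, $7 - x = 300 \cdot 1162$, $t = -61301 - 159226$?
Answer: $- \frac{4759340879446}{25} \approx -1.9037 \cdot 10^{11}$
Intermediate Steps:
$t = -220527$ ($t = -61301 - 159226 = -220527$)
$x = -348593$ ($x = 7 - 300 \cdot 1162 = 7 - 348600 = -348593$)
$y = - \frac{220527}{125}$ ($y = 3 \left(- \frac{220527}{\left(-1\right) \left(-375\right)}\right) = 3 \left(- \frac{220527}{375}\right) = 3 \left(\left(-220527\right) \frac{1}{375}\right) = 3 \left(- \frac{73509}{125}\right) = - \frac{220527}{125} \approx -1764.2$)
$S = - \frac{221027}{25}$ ($S = -20 + 5 \left(- \frac{220527}{125}\right) = -20 - \frac{220527}{25} = - \frac{221027}{25} \approx -8841.1$)
$\left(S + 345546\right) \left(x - 216809\right) = \left(- \frac{221027}{25} + 345546\right) \left(-348593 - 216809\right) = \frac{8417623}{25} \left(-565402\right) = - \frac{4759340879446}{25}$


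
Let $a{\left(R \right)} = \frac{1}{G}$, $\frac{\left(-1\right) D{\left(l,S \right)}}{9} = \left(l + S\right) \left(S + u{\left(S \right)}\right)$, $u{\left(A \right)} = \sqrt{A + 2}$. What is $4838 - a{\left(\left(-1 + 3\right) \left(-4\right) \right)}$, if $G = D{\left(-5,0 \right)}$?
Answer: $4838 - \frac{\sqrt{2}}{90} \approx 4838.0$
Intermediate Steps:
$u{\left(A \right)} = \sqrt{2 + A}$
$D{\left(l,S \right)} = - 9 \left(S + l\right) \left(S + \sqrt{2 + S}\right)$ ($D{\left(l,S \right)} = - 9 \left(l + S\right) \left(S + \sqrt{2 + S}\right) = - 9 \left(S + l\right) \left(S + \sqrt{2 + S}\right)$)
$G = 45 \sqrt{2}$ ($G = - 9 \cdot 0^{2} - 0 \left(-5\right) - 0 \sqrt{2 + 0} - - 45 \sqrt{2 + 0} = \left(-9\right) 0 + 0 - 0 \sqrt{2} - - 45 \sqrt{2} = 0 + 0 + 0 + 45 \sqrt{2} = 45 \sqrt{2} \approx 63.64$)
$a{\left(R \right)} = \frac{\sqrt{2}}{90}$ ($a{\left(R \right)} = \frac{1}{45 \sqrt{2}} = \frac{\sqrt{2}}{90}$)
$4838 - a{\left(\left(-1 + 3\right) \left(-4\right) \right)} = 4838 - \frac{\sqrt{2}}{90}$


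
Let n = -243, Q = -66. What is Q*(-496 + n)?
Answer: 48774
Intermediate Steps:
Q*(-496 + n) = -66*(-496 - 243) = -66*(-739) = 48774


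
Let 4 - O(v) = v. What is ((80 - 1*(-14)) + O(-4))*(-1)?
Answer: -102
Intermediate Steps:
O(v) = 4 - v
((80 - 1*(-14)) + O(-4))*(-1) = ((80 - 1*(-14)) + (4 - 1*(-4)))*(-1) = ((80 + 14) + (4 + 4))*(-1) = (94 + 8)*(-1) = 102*(-1) = -102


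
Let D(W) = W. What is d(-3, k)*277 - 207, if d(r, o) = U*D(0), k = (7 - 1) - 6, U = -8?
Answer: -207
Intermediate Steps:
k = 0 (k = 6 - 6 = 0)
d(r, o) = 0 (d(r, o) = -8*0 = 0)
d(-3, k)*277 - 207 = 0*277 - 207 = 0 - 207 = -207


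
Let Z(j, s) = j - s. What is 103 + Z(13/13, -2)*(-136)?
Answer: -305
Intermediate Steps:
103 + Z(13/13, -2)*(-136) = 103 + (13/13 - 1*(-2))*(-136) = 103 + (13*(1/13) + 2)*(-136) = 103 + (1 + 2)*(-136) = 103 + 3*(-136) = 103 - 408 = -305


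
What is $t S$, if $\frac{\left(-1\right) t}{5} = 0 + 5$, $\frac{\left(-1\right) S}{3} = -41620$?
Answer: $-3121500$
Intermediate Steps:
$S = 124860$ ($S = \left(-3\right) \left(-41620\right) = 124860$)
$t = -25$ ($t = - 5 \left(0 + 5\right) = \left(-5\right) 5 = -25$)
$t S = \left(-25\right) 124860 = -3121500$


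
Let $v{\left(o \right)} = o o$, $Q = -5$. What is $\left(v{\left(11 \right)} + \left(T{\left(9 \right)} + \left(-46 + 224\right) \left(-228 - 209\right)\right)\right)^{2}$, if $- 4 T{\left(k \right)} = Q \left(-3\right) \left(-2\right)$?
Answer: $\frac{24122749225}{4} \approx 6.0307 \cdot 10^{9}$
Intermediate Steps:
$v{\left(o \right)} = o^{2}$
$T{\left(k \right)} = \frac{15}{2}$ ($T{\left(k \right)} = - \frac{\left(-5\right) \left(-3\right) \left(-2\right)}{4} = - \frac{15 \left(-2\right)}{4} = \left(- \frac{1}{4}\right) \left(-30\right) = \frac{15}{2}$)
$\left(v{\left(11 \right)} + \left(T{\left(9 \right)} + \left(-46 + 224\right) \left(-228 - 209\right)\right)\right)^{2} = \left(11^{2} + \left(\frac{15}{2} + \left(-46 + 224\right) \left(-228 - 209\right)\right)\right)^{2} = \left(121 + \left(\frac{15}{2} + 178 \left(-437\right)\right)\right)^{2} = \left(121 + \left(\frac{15}{2} - 77786\right)\right)^{2} = \left(121 - \frac{155557}{2}\right)^{2} = \left(- \frac{155315}{2}\right)^{2} = \frac{24122749225}{4}$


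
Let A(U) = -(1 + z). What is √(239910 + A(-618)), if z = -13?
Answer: 9*√2962 ≈ 489.82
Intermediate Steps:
A(U) = 12 (A(U) = -(1 - 13) = -1*(-12) = 12)
√(239910 + A(-618)) = √(239910 + 12) = √239922 = 9*√2962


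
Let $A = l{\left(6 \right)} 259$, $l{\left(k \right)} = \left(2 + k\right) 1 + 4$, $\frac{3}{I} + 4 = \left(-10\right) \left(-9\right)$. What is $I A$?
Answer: $\frac{4662}{43} \approx 108.42$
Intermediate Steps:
$I = \frac{3}{86}$ ($I = \frac{3}{-4 - -90} = \frac{3}{-4 + 90} = \frac{3}{86} \approx 0.034884$)
$l{\left(k \right)} = 6 + k$ ($l{\left(k \right)} = \left(2 + k\right) + 4 = 6 + k$)
$A = 3108$ ($A = \left(6 + 6\right) 259 = 12 \cdot 259 = 3108$)
$I A = \frac{3}{86} \cdot 3108 = \frac{4662}{43}$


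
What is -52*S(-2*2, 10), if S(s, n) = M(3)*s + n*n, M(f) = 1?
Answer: -4992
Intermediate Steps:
S(s, n) = s + n**2 (S(s, n) = 1*s + n*n = s + n**2)
-52*S(-2*2, 10) = -52*(-2*2 + 10**2) = -52*(-4 + 100) = -52*96 = -4992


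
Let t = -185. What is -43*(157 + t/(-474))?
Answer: -3207929/474 ≈ -6767.8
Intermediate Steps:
-43*(157 + t/(-474)) = -43*(157 - 185/(-474)) = -43*(157 - 185*(-1/474)) = -43*(157 + 185/474) = -43*74603/474 = -3207929/474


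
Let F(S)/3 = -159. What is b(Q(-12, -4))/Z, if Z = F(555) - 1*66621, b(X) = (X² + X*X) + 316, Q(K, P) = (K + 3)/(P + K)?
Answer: -40529/8588544 ≈ -0.0047190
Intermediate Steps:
Q(K, P) = (3 + K)/(K + P)
F(S) = -477 (F(S) = 3*(-159) = -477)
b(X) = 316 + 2*X² (b(X) = (X² + X²) + 316 = 2*X² + 316 = 316 + 2*X²)
Z = -67098 (Z = -477 - 1*66621 = -477 - 66621 = -67098)
b(Q(-12, -4))/Z = (316 + 2*((3 - 12)/(-12 - 4))²)/(-67098) = (316 + 2*(-9/(-16))²)*(-1/67098) = (316 + 2*(-1/16*(-9))²)*(-1/67098) = (316 + 2*(9/16)²)*(-1/67098) = (316 + 2*(81/256))*(-1/67098) = (316 + 81/128)*(-1/67098) = (40529/128)*(-1/67098) = -40529/8588544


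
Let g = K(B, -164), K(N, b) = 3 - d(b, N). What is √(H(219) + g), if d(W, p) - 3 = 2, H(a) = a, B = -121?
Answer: √217 ≈ 14.731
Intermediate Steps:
d(W, p) = 5 (d(W, p) = 3 + 2 = 5)
K(N, b) = -2 (K(N, b) = 3 - 1*5 = 3 - 5 = -2)
g = -2
√(H(219) + g) = √(219 - 2) = √217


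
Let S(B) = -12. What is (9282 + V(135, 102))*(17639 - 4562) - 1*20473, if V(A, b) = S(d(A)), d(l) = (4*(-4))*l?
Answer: 121203317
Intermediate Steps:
d(l) = -16*l
V(A, b) = -12
(9282 + V(135, 102))*(17639 - 4562) - 1*20473 = (9282 - 12)*(17639 - 4562) - 1*20473 = 9270*13077 - 20473 = 121223790 - 20473 = 121203317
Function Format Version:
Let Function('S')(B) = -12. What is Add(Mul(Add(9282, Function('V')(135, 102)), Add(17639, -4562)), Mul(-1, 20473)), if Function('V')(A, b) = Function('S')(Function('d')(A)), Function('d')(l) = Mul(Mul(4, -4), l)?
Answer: 121203317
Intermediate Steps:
Function('d')(l) = Mul(-16, l)
Function('V')(A, b) = -12
Add(Mul(Add(9282, Function('V')(135, 102)), Add(17639, -4562)), Mul(-1, 20473)) = Add(Mul(Add(9282, -12), Add(17639, -4562)), Mul(-1, 20473)) = Add(Mul(9270, 13077), -20473) = Add(121223790, -20473) = 121203317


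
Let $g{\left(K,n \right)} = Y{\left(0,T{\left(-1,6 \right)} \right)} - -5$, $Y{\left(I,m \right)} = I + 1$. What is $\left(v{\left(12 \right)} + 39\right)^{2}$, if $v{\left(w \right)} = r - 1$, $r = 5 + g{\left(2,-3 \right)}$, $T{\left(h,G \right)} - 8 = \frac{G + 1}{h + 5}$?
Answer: $2401$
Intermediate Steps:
$T{\left(h,G \right)} = 8 + \frac{1 + G}{5 + h}$ ($T{\left(h,G \right)} = 8 + \frac{G + 1}{h + 5} = 8 + \frac{1 + G}{5 + h}$)
$Y{\left(I,m \right)} = 1 + I$
$g{\left(K,n \right)} = 6$ ($g{\left(K,n \right)} = \left(1 + 0\right) - -5 = 1 + 5 = 6$)
$r = 11$ ($r = 5 + 6 = 11$)
$v{\left(w \right)} = 10$ ($v{\left(w \right)} = 11 - 1 = 10$)
$\left(v{\left(12 \right)} + 39\right)^{2} = \left(10 + 39\right)^{2} = 49^{2} = 2401$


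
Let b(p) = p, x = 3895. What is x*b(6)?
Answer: 23370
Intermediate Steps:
x*b(6) = 3895*6 = 23370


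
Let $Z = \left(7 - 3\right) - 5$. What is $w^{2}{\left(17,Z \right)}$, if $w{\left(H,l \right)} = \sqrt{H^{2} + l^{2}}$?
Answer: $290$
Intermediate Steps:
$Z = -1$ ($Z = 4 - 5 = -1$)
$w^{2}{\left(17,Z \right)} = \left(\sqrt{17^{2} + \left(-1\right)^{2}}\right)^{2} = \left(\sqrt{289 + 1}\right)^{2} = \left(\sqrt{290}\right)^{2} = 290$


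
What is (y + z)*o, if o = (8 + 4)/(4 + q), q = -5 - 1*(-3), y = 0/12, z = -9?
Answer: -54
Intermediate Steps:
y = 0 (y = 0*(1/12) = 0)
q = -2 (q = -5 + 3 = -2)
o = 6 (o = (8 + 4)/(4 - 2) = 12/2 = 12*(½) = 6)
(y + z)*o = (0 - 9)*6 = -9*6 = -54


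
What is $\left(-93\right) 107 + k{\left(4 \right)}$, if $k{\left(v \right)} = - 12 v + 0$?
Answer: $-9999$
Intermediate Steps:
$k{\left(v \right)} = - 12 v$
$\left(-93\right) 107 + k{\left(4 \right)} = \left(-93\right) 107 - 48 = -9951 - 48 = -9999$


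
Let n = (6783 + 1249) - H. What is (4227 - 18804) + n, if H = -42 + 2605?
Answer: -9108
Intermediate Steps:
H = 2563
n = 5469 (n = (6783 + 1249) - 1*2563 = 8032 - 2563 = 5469)
(4227 - 18804) + n = (4227 - 18804) + 5469 = -14577 + 5469 = -9108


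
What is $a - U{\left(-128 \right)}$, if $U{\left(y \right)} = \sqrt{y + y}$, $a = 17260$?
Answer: $17260 - 16 i \approx 17260.0 - 16.0 i$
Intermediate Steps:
$U{\left(y \right)} = \sqrt{2} \sqrt{y}$ ($U{\left(y \right)} = \sqrt{2 y} = \sqrt{2} \sqrt{y}$)
$a - U{\left(-128 \right)} = 17260 - \sqrt{2} \sqrt{-128} = 17260 - \sqrt{2} \cdot 8 i \sqrt{2} = 17260 - 16 i$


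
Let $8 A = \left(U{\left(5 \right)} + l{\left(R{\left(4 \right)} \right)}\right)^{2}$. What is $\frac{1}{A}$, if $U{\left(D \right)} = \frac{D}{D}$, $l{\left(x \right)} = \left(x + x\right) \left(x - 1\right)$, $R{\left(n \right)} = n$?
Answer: $\frac{8}{625} \approx 0.0128$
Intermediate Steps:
$l{\left(x \right)} = 2 x \left(-1 + x\right)$
$U{\left(D \right)} = 1$
$A = \frac{625}{8}$ ($A = \frac{\left(1 + 2 \cdot 4 \left(-1 + 4\right)\right)^{2}}{8} = \frac{\left(1 + 2 \cdot 4 \cdot 3\right)^{2}}{8} = \frac{\left(1 + 24\right)^{2}}{8} = \frac{25^{2}}{8} = \frac{1}{8} \cdot 625 = \frac{625}{8} \approx 78.125$)
$\frac{1}{A} = \frac{1}{\frac{625}{8}} = \frac{8}{625}$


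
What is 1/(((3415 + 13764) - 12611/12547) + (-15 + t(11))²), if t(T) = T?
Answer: 12547/215733054 ≈ 5.8160e-5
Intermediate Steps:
1/(((3415 + 13764) - 12611/12547) + (-15 + t(11))²) = 1/(((3415 + 13764) - 12611/12547) + (-15 + 11)²) = 1/((17179 - 12611*1/12547) + (-4)²) = 1/((17179 - 12611/12547) + 16) = 1/(215532302/12547 + 16) = 1/(215733054/12547) = 12547/215733054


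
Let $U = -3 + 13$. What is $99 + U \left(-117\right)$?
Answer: $-1071$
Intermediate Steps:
$U = 10$
$99 + U \left(-117\right) = 99 + 10 \left(-117\right) = 99 - 1170 = -1071$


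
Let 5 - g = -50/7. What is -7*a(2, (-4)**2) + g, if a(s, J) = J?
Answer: -699/7 ≈ -99.857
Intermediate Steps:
g = 85/7 (g = 5 - (-50)/7 = 5 - 1*(-50/7) = 5 + 50/7 = 85/7 ≈ 12.143)
-7*a(2, (-4)**2) + g = -7*(-4)**2 + 85/7 = -7*16 + 85/7 = -112 + 85/7 = -699/7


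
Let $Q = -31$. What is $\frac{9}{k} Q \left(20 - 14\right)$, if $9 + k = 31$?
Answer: $- \frac{837}{11} \approx -76.091$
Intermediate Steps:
$k = 22$ ($k = -9 + 31 = 22$)
$\frac{9}{k} Q \left(20 - 14\right) = \frac{9}{22} \left(-31\right) \left(20 - 14\right) = 9 \cdot \frac{1}{22} \left(-31\right) \left(20 - 14\right) = \frac{9}{22} \left(-31\right) 6 = \left(- \frac{279}{22}\right) 6 = - \frac{837}{11}$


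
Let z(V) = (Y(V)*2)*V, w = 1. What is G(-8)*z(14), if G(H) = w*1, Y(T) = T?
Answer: 392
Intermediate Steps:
z(V) = 2*V² (z(V) = (V*2)*V = (2*V)*V = 2*V²)
G(H) = 1 (G(H) = 1*1 = 1)
G(-8)*z(14) = 1*(2*14²) = 1*(2*196) = 1*392 = 392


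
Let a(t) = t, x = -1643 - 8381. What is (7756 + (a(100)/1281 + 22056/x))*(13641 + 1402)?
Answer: 3820828331537/32757 ≈ 1.1664e+8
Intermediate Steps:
x = -10024
(7756 + (a(100)/1281 + 22056/x))*(13641 + 1402) = (7756 + (100/1281 + 22056/(-10024)))*(13641 + 1402) = (7756 + (100*(1/1281) + 22056*(-1/10024)))*15043 = (7756 + (100/1281 - 2757/1253))*15043 = (7756 - 486631/229299)*15043 = (1777956413/229299)*15043 = 3820828331537/32757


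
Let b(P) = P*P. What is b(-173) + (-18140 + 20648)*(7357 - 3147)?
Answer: 10588609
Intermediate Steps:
b(P) = P**2
b(-173) + (-18140 + 20648)*(7357 - 3147) = (-173)**2 + (-18140 + 20648)*(7357 - 3147) = 29929 + 2508*4210 = 29929 + 10558680 = 10588609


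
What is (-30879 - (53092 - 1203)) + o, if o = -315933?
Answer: -398701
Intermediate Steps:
(-30879 - (53092 - 1203)) + o = (-30879 - (53092 - 1203)) - 315933 = (-30879 - 1*51889) - 315933 = (-30879 - 51889) - 315933 = -82768 - 315933 = -398701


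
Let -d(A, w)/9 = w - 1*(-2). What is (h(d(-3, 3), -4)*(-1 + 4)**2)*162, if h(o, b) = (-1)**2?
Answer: 1458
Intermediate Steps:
d(A, w) = -18 - 9*w (d(A, w) = -9*(w - 1*(-2)) = -9*(w + 2) = -9*(2 + w) = -18 - 9*w)
h(o, b) = 1
(h(d(-3, 3), -4)*(-1 + 4)**2)*162 = (1*(-1 + 4)**2)*162 = (1*3**2)*162 = (1*9)*162 = 9*162 = 1458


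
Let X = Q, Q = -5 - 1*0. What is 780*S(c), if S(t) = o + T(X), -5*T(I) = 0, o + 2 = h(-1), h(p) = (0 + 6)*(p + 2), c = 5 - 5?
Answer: 3120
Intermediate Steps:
c = 0
Q = -5 (Q = -5 + 0 = -5)
h(p) = 12 + 6*p (h(p) = 6*(2 + p) = 12 + 6*p)
o = 4 (o = -2 + (12 + 6*(-1)) = -2 + (12 - 6) = -2 + 6 = 4)
X = -5
T(I) = 0 (T(I) = -⅕*0 = 0)
S(t) = 4 (S(t) = 4 + 0 = 4)
780*S(c) = 780*4 = 3120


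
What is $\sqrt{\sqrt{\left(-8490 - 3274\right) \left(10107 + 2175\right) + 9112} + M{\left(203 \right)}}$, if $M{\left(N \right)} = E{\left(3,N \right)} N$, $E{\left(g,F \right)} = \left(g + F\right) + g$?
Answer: $\sqrt{42427 + 4 i \sqrt{9029771}} \approx 207.99 + 28.895 i$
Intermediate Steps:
$E{\left(g,F \right)} = F + 2 g$ ($E{\left(g,F \right)} = \left(F + g\right) + g = F + 2 g$)
$M{\left(N \right)} = N \left(6 + N\right)$ ($M{\left(N \right)} = \left(N + 2 \cdot 3\right) N = \left(N + 6\right) N = \left(6 + N\right) N = N \left(6 + N\right)$)
$\sqrt{\sqrt{\left(-8490 - 3274\right) \left(10107 + 2175\right) + 9112} + M{\left(203 \right)}} = \sqrt{\sqrt{\left(-8490 - 3274\right) \left(10107 + 2175\right) + 9112} + 203 \left(6 + 203\right)} = \sqrt{\sqrt{\left(-11764\right) 12282 + 9112} + 203 \cdot 209} = \sqrt{\sqrt{-144485448 + 9112} + 42427} = \sqrt{\sqrt{-144476336} + 42427} = \sqrt{4 i \sqrt{9029771} + 42427} = \sqrt{42427 + 4 i \sqrt{9029771}}$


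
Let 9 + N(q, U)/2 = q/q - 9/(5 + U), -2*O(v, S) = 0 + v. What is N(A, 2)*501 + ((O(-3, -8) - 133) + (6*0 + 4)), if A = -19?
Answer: -132045/14 ≈ -9431.8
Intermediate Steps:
O(v, S) = -v/2 (O(v, S) = -(0 + v)/2 = -v/2)
N(q, U) = -16 - 18/(5 + U) (N(q, U) = -18 + 2*(q/q - 9/(5 + U)) = -18 + 2*(1 - 9/(5 + U)) = -18 + (2 - 18/(5 + U)) = -16 - 18/(5 + U))
N(A, 2)*501 + ((O(-3, -8) - 133) + (6*0 + 4)) = (2*(-49 - 8*2)/(5 + 2))*501 + ((-½*(-3) - 133) + (6*0 + 4)) = (2*(-49 - 16)/7)*501 + ((3/2 - 133) + (0 + 4)) = (2*(⅐)*(-65))*501 + (-263/2 + 4) = -130/7*501 - 255/2 = -65130/7 - 255/2 = -132045/14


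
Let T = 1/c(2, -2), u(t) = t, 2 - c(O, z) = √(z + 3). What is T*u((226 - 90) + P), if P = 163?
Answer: 299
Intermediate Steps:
c(O, z) = 2 - √(3 + z) (c(O, z) = 2 - √(z + 3) = 2 - √(3 + z))
T = 1 (T = 1/(2 - √(3 - 2)) = 1/(2 - √1) = 1/(2 - 1*1) = 1/(2 - 1) = 1/1 = 1)
T*u((226 - 90) + P) = 1*((226 - 90) + 163) = 1*(136 + 163) = 1*299 = 299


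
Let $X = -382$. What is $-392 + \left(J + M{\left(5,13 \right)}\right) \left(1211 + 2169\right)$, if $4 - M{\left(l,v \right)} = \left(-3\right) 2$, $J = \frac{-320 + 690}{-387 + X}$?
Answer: $\frac{24440152}{769} \approx 31782.0$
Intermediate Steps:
$J = - \frac{370}{769}$ ($J = \frac{-320 + 690}{-387 - 382} = \frac{370}{-769} = 370 \left(- \frac{1}{769}\right) = - \frac{370}{769} \approx -0.48114$)
$M{\left(l,v \right)} = 10$ ($M{\left(l,v \right)} = 4 - \left(-3\right) 2 = 4 - -6 = 4 + 6 = 10$)
$-392 + \left(J + M{\left(5,13 \right)}\right) \left(1211 + 2169\right) = -392 + \left(- \frac{370}{769} + 10\right) \left(1211 + 2169\right) = -392 + \frac{7320}{769} \cdot 3380 = -392 + \frac{24741600}{769} = \frac{24440152}{769}$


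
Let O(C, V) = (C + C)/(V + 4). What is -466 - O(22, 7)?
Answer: -470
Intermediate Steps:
O(C, V) = 2*C/(4 + V) (O(C, V) = (2*C)/(4 + V) = 2*C/(4 + V))
-466 - O(22, 7) = -466 - 2*22/(4 + 7) = -466 - 2*22/11 = -466 - 1*4 = -466 - 4 = -470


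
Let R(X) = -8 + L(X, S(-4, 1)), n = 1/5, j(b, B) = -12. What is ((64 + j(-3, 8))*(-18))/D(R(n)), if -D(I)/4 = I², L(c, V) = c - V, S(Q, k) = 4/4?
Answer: 2925/968 ≈ 3.0217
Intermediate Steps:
S(Q, k) = 1 (S(Q, k) = 4*(¼) = 1)
n = ⅕ ≈ 0.20000
R(X) = -9 + X (R(X) = -8 + (X - 1*1) = -8 + (X - 1) = -8 + (-1 + X) = -9 + X)
D(I) = -4*I²
((64 + j(-3, 8))*(-18))/D(R(n)) = ((64 - 12)*(-18))/((-4*(-9 + ⅕)²)) = (52*(-18))/((-4*(-44/5)²)) = -936/((-4*1936/25)) = -936/(-7744/25) = -936*(-25/7744) = 2925/968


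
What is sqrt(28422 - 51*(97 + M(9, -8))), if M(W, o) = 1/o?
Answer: sqrt(375702)/4 ≈ 153.24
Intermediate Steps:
sqrt(28422 - 51*(97 + M(9, -8))) = sqrt(28422 - 51*(97 + 1/(-8))) = sqrt(28422 - 51*(97 - 1/8)) = sqrt(28422 - 51*775/8) = sqrt(28422 - 39525/8) = sqrt(187851/8) = sqrt(375702)/4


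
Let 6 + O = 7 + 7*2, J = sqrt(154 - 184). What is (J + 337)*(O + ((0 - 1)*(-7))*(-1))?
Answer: 2696 + 8*I*sqrt(30) ≈ 2696.0 + 43.818*I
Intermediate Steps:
J = I*sqrt(30) (J = sqrt(-30) = I*sqrt(30) ≈ 5.4772*I)
O = 15 (O = -6 + (7 + 7*2) = -6 + (7 + 14) = -6 + 21 = 15)
(J + 337)*(O + ((0 - 1)*(-7))*(-1)) = (I*sqrt(30) + 337)*(15 + ((0 - 1)*(-7))*(-1)) = (337 + I*sqrt(30))*(15 - 1*(-7)*(-1)) = (337 + I*sqrt(30))*(15 + 7*(-1)) = (337 + I*sqrt(30))*(15 - 7) = (337 + I*sqrt(30))*8 = 2696 + 8*I*sqrt(30)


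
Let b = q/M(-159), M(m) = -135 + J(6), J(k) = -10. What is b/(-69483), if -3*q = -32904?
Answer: 3656/3358345 ≈ 0.0010886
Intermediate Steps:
q = 10968 (q = -⅓*(-32904) = 10968)
M(m) = -145 (M(m) = -135 - 10 = -145)
b = -10968/145 (b = 10968/(-145) = 10968*(-1/145) = -10968/145 ≈ -75.641)
b/(-69483) = -10968/145/(-69483) = -10968/145*(-1/69483) = 3656/3358345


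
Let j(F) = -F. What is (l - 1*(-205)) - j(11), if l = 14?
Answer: 230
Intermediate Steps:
(l - 1*(-205)) - j(11) = (14 - 1*(-205)) - (-1)*11 = (14 + 205) - 1*(-11) = 219 + 11 = 230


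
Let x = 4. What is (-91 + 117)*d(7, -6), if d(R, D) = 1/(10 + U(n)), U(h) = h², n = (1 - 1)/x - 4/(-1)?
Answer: 1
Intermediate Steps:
n = 4 (n = (1 - 1)/4 - 4/(-1) = 0*(¼) - 4*(-1) = 0 + 4 = 4)
d(R, D) = 1/26 (d(R, D) = 1/(10 + 4²) = 1/(10 + 16) = 1/26)
(-91 + 117)*d(7, -6) = (-91 + 117)*(1/26) = 26*(1/26) = 1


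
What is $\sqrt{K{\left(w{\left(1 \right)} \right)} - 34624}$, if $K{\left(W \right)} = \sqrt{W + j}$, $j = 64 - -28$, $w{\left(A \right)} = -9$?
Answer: $\sqrt{-34624 + \sqrt{83}} \approx 186.05 i$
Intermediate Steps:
$j = 92$ ($j = 64 + 28 = 92$)
$K{\left(W \right)} = \sqrt{92 + W}$ ($K{\left(W \right)} = \sqrt{W + 92} = \sqrt{92 + W}$)
$\sqrt{K{\left(w{\left(1 \right)} \right)} - 34624} = \sqrt{\sqrt{92 - 9} - 34624} = \sqrt{\sqrt{83} - 34624} = \sqrt{-34624 + \sqrt{83}}$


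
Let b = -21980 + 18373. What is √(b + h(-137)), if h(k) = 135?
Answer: 4*I*√217 ≈ 58.924*I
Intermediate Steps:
b = -3607
√(b + h(-137)) = √(-3607 + 135) = √(-3472) = 4*I*√217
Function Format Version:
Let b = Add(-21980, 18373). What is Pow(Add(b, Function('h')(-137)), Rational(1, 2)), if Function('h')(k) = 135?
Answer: Mul(4, I, Pow(217, Rational(1, 2))) ≈ Mul(58.924, I)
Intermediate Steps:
b = -3607
Pow(Add(b, Function('h')(-137)), Rational(1, 2)) = Pow(Add(-3607, 135), Rational(1, 2)) = Pow(-3472, Rational(1, 2)) = Mul(4, I, Pow(217, Rational(1, 2)))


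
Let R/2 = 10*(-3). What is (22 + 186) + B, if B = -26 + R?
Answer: 122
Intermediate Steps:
R = -60 (R = 2*(10*(-3)) = 2*(-30) = -60)
B = -86 (B = -26 - 60 = -86)
(22 + 186) + B = (22 + 186) - 86 = 208 - 86 = 122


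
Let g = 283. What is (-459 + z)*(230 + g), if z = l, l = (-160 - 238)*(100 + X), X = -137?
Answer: 7318971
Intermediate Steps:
l = 14726 (l = (-160 - 238)*(100 - 137) = -398*(-37) = 14726)
z = 14726
(-459 + z)*(230 + g) = (-459 + 14726)*(230 + 283) = 14267*513 = 7318971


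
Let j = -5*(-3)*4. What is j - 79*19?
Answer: -1441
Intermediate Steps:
j = 60 (j = 15*4 = 60)
j - 79*19 = 60 - 79*19 = 60 - 1501 = -1441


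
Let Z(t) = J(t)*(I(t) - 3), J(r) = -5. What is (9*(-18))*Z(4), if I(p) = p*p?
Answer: 10530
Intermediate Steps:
I(p) = p²
Z(t) = 15 - 5*t² (Z(t) = -5*(t² - 3) = -5*(-3 + t²) = 15 - 5*t²)
(9*(-18))*Z(4) = (9*(-18))*(15 - 5*4²) = -162*(15 - 5*16) = -162*(15 - 80) = -162*(-65) = 10530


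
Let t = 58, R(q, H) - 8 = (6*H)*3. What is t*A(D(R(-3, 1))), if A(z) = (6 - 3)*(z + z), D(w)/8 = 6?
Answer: 16704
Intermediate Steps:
R(q, H) = 8 + 18*H (R(q, H) = 8 + (6*H)*3 = 8 + 18*H)
D(w) = 48 (D(w) = 8*6 = 48)
A(z) = 6*z (A(z) = 3*(2*z) = 6*z)
t*A(D(R(-3, 1))) = 58*(6*48) = 58*288 = 16704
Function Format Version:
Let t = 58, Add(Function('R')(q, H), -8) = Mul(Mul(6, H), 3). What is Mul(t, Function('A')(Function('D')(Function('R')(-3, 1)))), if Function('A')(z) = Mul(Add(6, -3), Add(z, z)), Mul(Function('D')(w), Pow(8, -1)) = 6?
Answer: 16704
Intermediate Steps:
Function('R')(q, H) = Add(8, Mul(18, H)) (Function('R')(q, H) = Add(8, Mul(Mul(6, H), 3)) = Add(8, Mul(18, H)))
Function('D')(w) = 48 (Function('D')(w) = Mul(8, 6) = 48)
Function('A')(z) = Mul(6, z) (Function('A')(z) = Mul(3, Mul(2, z)) = Mul(6, z))
Mul(t, Function('A')(Function('D')(Function('R')(-3, 1)))) = Mul(58, Mul(6, 48)) = Mul(58, 288) = 16704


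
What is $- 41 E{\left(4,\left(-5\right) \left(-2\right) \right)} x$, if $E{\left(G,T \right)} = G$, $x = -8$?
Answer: $1312$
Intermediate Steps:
$- 41 E{\left(4,\left(-5\right) \left(-2\right) \right)} x = \left(-41\right) 4 \left(-8\right) = \left(-164\right) \left(-8\right) = 1312$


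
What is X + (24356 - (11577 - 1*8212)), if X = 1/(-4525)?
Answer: 94984274/4525 ≈ 20991.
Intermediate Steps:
X = -1/4525 ≈ -0.00022099
X + (24356 - (11577 - 1*8212)) = -1/4525 + (24356 - (11577 - 1*8212)) = -1/4525 + (24356 - (11577 - 8212)) = -1/4525 + (24356 - 1*3365) = -1/4525 + (24356 - 3365) = -1/4525 + 20991 = 94984274/4525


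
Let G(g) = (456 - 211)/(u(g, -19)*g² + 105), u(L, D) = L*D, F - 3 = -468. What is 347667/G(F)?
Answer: 132832990232532/49 ≈ 2.7109e+12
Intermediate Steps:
F = -465 (F = 3 - 468 = -465)
u(L, D) = D*L
G(g) = 245/(105 - 19*g³) (G(g) = (456 - 211)/((-19*g)*g² + 105) = 245/(-19*g³ + 105) = 245/(105 - 19*g³))
347667/G(F) = 347667/((245/(105 - 19*(-465)³))) = 347667/((245/(105 - 19*(-100544625)))) = 347667/((245/(105 + 1910347875))) = 347667/((245/1910347980)) = 347667/((245*(1/1910347980))) = 347667/(49/382069596) = 347667*(382069596/49) = 132832990232532/49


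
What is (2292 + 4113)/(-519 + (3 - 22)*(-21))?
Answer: -427/8 ≈ -53.375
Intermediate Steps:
(2292 + 4113)/(-519 + (3 - 22)*(-21)) = 6405/(-519 - 19*(-21)) = 6405/(-519 + 399) = 6405/(-120) = 6405*(-1/120) = -427/8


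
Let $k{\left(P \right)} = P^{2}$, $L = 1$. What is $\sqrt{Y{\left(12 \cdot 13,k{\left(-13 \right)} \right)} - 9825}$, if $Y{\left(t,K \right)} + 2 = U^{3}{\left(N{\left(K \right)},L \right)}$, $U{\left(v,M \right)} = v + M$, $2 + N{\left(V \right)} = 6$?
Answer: $21 i \sqrt{22} \approx 98.499 i$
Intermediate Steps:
$N{\left(V \right)} = 4$ ($N{\left(V \right)} = -2 + 6 = 4$)
$U{\left(v,M \right)} = M + v$
$Y{\left(t,K \right)} = 123$ ($Y{\left(t,K \right)} = -2 + \left(1 + 4\right)^{3} = -2 + 5^{3} = -2 + 125 = 123$)
$\sqrt{Y{\left(12 \cdot 13,k{\left(-13 \right)} \right)} - 9825} = \sqrt{123 - 9825} = \sqrt{-9702} = 21 i \sqrt{22}$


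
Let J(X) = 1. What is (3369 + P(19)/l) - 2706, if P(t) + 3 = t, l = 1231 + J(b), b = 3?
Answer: 51052/77 ≈ 663.01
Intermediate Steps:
l = 1232 (l = 1231 + 1 = 1232)
P(t) = -3 + t
(3369 + P(19)/l) - 2706 = (3369 + (-3 + 19)/1232) - 2706 = (3369 + 16*(1/1232)) - 2706 = (3369 + 1/77) - 2706 = 259414/77 - 2706 = 51052/77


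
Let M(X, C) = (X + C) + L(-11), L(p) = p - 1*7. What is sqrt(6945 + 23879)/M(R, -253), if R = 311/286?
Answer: -572*sqrt(7706)/77195 ≈ -0.65046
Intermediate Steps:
L(p) = -7 + p (L(p) = p - 7 = -7 + p)
R = 311/286 (R = 311*(1/286) = 311/286 ≈ 1.0874)
M(X, C) = -18 + C + X (M(X, C) = (X + C) + (-7 - 11) = (C + X) - 18 = -18 + C + X)
sqrt(6945 + 23879)/M(R, -253) = sqrt(6945 + 23879)/(-18 - 253 + 311/286) = sqrt(30824)/(-77195/286) = (2*sqrt(7706))*(-286/77195) = -572*sqrt(7706)/77195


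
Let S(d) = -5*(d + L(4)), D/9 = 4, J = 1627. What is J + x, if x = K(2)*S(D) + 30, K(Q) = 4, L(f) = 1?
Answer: 917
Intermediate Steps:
D = 36 (D = 9*4 = 36)
S(d) = -5 - 5*d (S(d) = -5*(d + 1) = -5*(1 + d) = -5 - 5*d)
x = -710 (x = 4*(-5 - 5*36) + 30 = 4*(-5 - 180) + 30 = 4*(-185) + 30 = -740 + 30 = -710)
J + x = 1627 - 710 = 917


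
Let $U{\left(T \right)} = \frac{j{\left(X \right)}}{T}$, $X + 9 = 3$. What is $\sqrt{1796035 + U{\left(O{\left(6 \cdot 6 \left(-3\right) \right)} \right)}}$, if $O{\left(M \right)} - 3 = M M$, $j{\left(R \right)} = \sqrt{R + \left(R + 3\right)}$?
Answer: $\frac{\sqrt{27163809867235 + 3889 i}}{3889} \approx 1340.2 + 9.5934 \cdot 10^{-8} i$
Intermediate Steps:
$X = -6$ ($X = -9 + 3 = -6$)
$j{\left(R \right)} = \sqrt{3 + 2 R}$ ($j{\left(R \right)} = \sqrt{R + \left(3 + R\right)} = \sqrt{3 + 2 R}$)
$O{\left(M \right)} = 3 + M^{2}$ ($O{\left(M \right)} = 3 + M M = 3 + M^{2}$)
$U{\left(T \right)} = \frac{3 i}{T}$ ($U{\left(T \right)} = \frac{\sqrt{3 + 2 \left(-6\right)}}{T} = \frac{\sqrt{3 - 12}}{T} = \frac{\sqrt{-9}}{T} = \frac{3 i}{T}$)
$\sqrt{1796035 + U{\left(O{\left(6 \cdot 6 \left(-3\right) \right)} \right)}} = \sqrt{1796035 + \frac{3 i}{3 + \left(6 \cdot 6 \left(-3\right)\right)^{2}}} = \sqrt{1796035 + \frac{3 i}{3 + \left(36 \left(-3\right)\right)^{2}}} = \sqrt{1796035 + \frac{3 i}{3 + \left(-108\right)^{2}}} = \sqrt{1796035 + \frac{3 i}{3 + 11664}} = \sqrt{1796035 + \frac{3 i}{11667}} = \sqrt{1796035 + 3 i \frac{1}{11667}} = \sqrt{1796035 + \frac{i}{3889}}$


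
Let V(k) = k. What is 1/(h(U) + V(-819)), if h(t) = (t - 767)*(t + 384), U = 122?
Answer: -1/327189 ≈ -3.0563e-6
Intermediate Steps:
h(t) = (-767 + t)*(384 + t)
1/(h(U) + V(-819)) = 1/((-294528 + 122**2 - 383*122) - 819) = 1/((-294528 + 14884 - 46726) - 819) = 1/(-326370 - 819) = 1/(-327189) = -1/327189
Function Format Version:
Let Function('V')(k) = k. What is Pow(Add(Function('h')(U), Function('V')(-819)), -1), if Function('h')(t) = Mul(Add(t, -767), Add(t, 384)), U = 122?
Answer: Rational(-1, 327189) ≈ -3.0563e-6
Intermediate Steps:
Function('h')(t) = Mul(Add(-767, t), Add(384, t))
Pow(Add(Function('h')(U), Function('V')(-819)), -1) = Pow(Add(Add(-294528, Pow(122, 2), Mul(-383, 122)), -819), -1) = Pow(Add(Add(-294528, 14884, -46726), -819), -1) = Pow(Add(-326370, -819), -1) = Pow(-327189, -1) = Rational(-1, 327189)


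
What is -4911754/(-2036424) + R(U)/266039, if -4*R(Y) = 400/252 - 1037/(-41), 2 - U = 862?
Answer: 281268130203001/116615606026374 ≈ 2.4119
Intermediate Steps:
U = -860 (U = 2 - 1*862 = 2 - 862 = -860)
R(Y) = -69431/10332 (R(Y) = -(400/252 - 1037/(-41))/4 = -(400*(1/252) - 1037*(-1/41))/4 = -(100/63 + 1037/41)/4 = -1/4*69431/2583 = -69431/10332)
-4911754/(-2036424) + R(U)/266039 = -4911754/(-2036424) - 69431/10332/266039 = -4911754*(-1/2036424) - 69431/10332*1/266039 = 2455877/1018212 - 69431/2748714948 = 281268130203001/116615606026374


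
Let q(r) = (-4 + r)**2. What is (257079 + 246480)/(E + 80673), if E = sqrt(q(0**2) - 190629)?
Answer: 5803373601/929760506 - 71937*I*sqrt(190613)/929760506 ≈ 6.2418 - 0.03378*I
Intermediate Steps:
E = I*sqrt(190613) (E = sqrt((-4 + 0**2)**2 - 190629) = sqrt((-4 + 0)**2 - 190629) = sqrt((-4)**2 - 190629) = sqrt(16 - 190629) = sqrt(-190613) = I*sqrt(190613) ≈ 436.59*I)
(257079 + 246480)/(E + 80673) = (257079 + 246480)/(I*sqrt(190613) + 80673) = 503559/(80673 + I*sqrt(190613))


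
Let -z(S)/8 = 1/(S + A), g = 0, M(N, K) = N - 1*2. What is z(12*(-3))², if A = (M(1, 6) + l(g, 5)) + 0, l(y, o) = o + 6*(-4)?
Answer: 1/49 ≈ 0.020408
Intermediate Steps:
M(N, K) = -2 + N (M(N, K) = N - 2 = -2 + N)
l(y, o) = -24 + o (l(y, o) = o - 24 = -24 + o)
A = -20 (A = ((-2 + 1) + (-24 + 5)) + 0 = (-1 - 19) + 0 = -20 + 0 = -20)
z(S) = -8/(-20 + S) (z(S) = -8/(S - 20) = -8/(-20 + S))
z(12*(-3))² = (-8/(-20 + 12*(-3)))² = (-8/(-20 - 36))² = (-8/(-56))² = (-8*(-1/56))² = (⅐)² = 1/49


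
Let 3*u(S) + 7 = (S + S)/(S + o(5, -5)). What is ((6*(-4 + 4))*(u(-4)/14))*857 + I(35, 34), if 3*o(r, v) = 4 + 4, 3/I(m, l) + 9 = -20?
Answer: -3/29 ≈ -0.10345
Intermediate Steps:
I(m, l) = -3/29 (I(m, l) = 3/(-9 - 20) = 3/(-29) = 3*(-1/29) = -3/29)
o(r, v) = 8/3 (o(r, v) = (4 + 4)/3 = (⅓)*8 = 8/3)
u(S) = -7/3 + 2*S/(3*(8/3 + S)) (u(S) = -7/3 + ((S + S)/(S + 8/3))/3 = -7/3 + ((2*S)/(8/3 + S))/3 = -7/3 + (2*S/(8/3 + S))/3 = -7/3 + 2*S/(3*(8/3 + S)))
((6*(-4 + 4))*(u(-4)/14))*857 + I(35, 34) = ((6*(-4 + 4))*(((-56 - 15*(-4))/(3*(8 + 3*(-4))))/14))*857 - 3/29 = ((6*0)*(((-56 + 60)/(3*(8 - 12)))*(1/14)))*857 - 3/29 = (0*(((⅓)*4/(-4))*(1/14)))*857 - 3/29 = (0*(((⅓)*(-¼)*4)*(1/14)))*857 - 3/29 = (0*(-⅓*1/14))*857 - 3/29 = (0*(-1/42))*857 - 3/29 = 0*857 - 3/29 = 0 - 3/29 = -3/29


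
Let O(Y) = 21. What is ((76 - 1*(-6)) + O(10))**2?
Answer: 10609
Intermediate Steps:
((76 - 1*(-6)) + O(10))**2 = ((76 - 1*(-6)) + 21)**2 = ((76 + 6) + 21)**2 = (82 + 21)**2 = 103**2 = 10609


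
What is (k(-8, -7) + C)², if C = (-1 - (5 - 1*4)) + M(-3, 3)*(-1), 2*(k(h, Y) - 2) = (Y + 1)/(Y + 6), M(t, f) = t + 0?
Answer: 36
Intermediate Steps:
M(t, f) = t
k(h, Y) = 2 + (1 + Y)/(2*(6 + Y)) (k(h, Y) = 2 + ((Y + 1)/(Y + 6))/2 = 2 + ((1 + Y)/(6 + Y))/2 = 2 + (1 + Y)/(2*(6 + Y)))
C = 1 (C = (-1 - (5 - 1*4)) - 3*(-1) = (-1 - (5 - 4)) + 3 = (-1 - 1*1) + 3 = (-1 - 1) + 3 = -2 + 3 = 1)
(k(-8, -7) + C)² = (5*(5 - 7)/(2*(6 - 7)) + 1)² = ((5/2)*(-2)/(-1) + 1)² = ((5/2)*(-1)*(-2) + 1)² = (5 + 1)² = 6² = 36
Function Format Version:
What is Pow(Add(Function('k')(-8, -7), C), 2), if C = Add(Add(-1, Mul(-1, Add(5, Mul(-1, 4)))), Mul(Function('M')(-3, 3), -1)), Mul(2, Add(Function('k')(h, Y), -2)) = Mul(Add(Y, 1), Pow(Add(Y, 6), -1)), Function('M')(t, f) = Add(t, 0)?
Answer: 36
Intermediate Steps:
Function('M')(t, f) = t
Function('k')(h, Y) = Add(2, Mul(Rational(1, 2), Pow(Add(6, Y), -1), Add(1, Y))) (Function('k')(h, Y) = Add(2, Mul(Rational(1, 2), Mul(Add(Y, 1), Pow(Add(Y, 6), -1)))) = Add(2, Mul(Rational(1, 2), Mul(Add(1, Y), Pow(Add(6, Y), -1)))) = Add(2, Mul(Rational(1, 2), Mul(Pow(Add(6, Y), -1), Add(1, Y)))) = Add(2, Mul(Rational(1, 2), Pow(Add(6, Y), -1), Add(1, Y))))
C = 1 (C = Add(Add(-1, Mul(-1, Add(5, Mul(-1, 4)))), Mul(-3, -1)) = Add(Add(-1, Mul(-1, Add(5, -4))), 3) = Add(Add(-1, Mul(-1, 1)), 3) = Add(Add(-1, -1), 3) = Add(-2, 3) = 1)
Pow(Add(Function('k')(-8, -7), C), 2) = Pow(Add(Mul(Rational(5, 2), Pow(Add(6, -7), -1), Add(5, -7)), 1), 2) = Pow(Add(Mul(Rational(5, 2), Pow(-1, -1), -2), 1), 2) = Pow(Add(Mul(Rational(5, 2), -1, -2), 1), 2) = Pow(Add(5, 1), 2) = Pow(6, 2) = 36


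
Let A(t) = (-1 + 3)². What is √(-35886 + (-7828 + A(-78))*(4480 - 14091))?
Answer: √75160578 ≈ 8669.5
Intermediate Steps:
A(t) = 4 (A(t) = 2² = 4)
√(-35886 + (-7828 + A(-78))*(4480 - 14091)) = √(-35886 + (-7828 + 4)*(4480 - 14091)) = √(-35886 - 7824*(-9611)) = √(-35886 + 75196464) = √75160578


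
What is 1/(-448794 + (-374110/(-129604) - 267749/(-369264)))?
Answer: -11964522864/5369562862551907 ≈ -2.2282e-6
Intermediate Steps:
1/(-448794 + (-374110/(-129604) - 267749/(-369264))) = 1/(-448794 + (-374110*(-1/129604) - 267749*(-1/369264))) = 1/(-448794 + (187055/64802 + 267749/369264)) = 1/(-448794 + 43211674109/11964522864) = 1/(-5369562862551907/11964522864) = -11964522864/5369562862551907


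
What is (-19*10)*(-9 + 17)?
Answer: -1520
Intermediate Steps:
(-19*10)*(-9 + 17) = -190*8 = -1520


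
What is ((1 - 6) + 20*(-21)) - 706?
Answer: -1131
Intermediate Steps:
((1 - 6) + 20*(-21)) - 706 = (-5 - 420) - 706 = -425 - 706 = -1131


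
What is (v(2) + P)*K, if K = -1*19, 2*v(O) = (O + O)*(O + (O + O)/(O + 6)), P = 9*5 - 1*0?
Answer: -950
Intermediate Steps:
P = 45 (P = 45 + 0 = 45)
v(O) = O*(O + 2*O/(6 + O)) (v(O) = ((O + O)*(O + (O + O)/(O + 6)))/2 = ((2*O)*(O + (2*O)/(6 + O)))/2 = ((2*O)*(O + 2*O/(6 + O)))/2 = (2*O*(O + 2*O/(6 + O)))/2 = O*(O + 2*O/(6 + O)))
K = -19
(v(2) + P)*K = (2**2*(8 + 2)/(6 + 2) + 45)*(-19) = (4*10/8 + 45)*(-19) = (4*(1/8)*10 + 45)*(-19) = (5 + 45)*(-19) = 50*(-19) = -950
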